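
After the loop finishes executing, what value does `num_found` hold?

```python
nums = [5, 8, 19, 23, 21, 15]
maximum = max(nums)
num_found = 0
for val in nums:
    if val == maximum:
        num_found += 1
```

Let's trace through this code step by step.

Initialize: nums = [5, 8, 19, 23, 21, 15]
Initialize: maximum = 23
Initialize: num_found = 0
Entering loop: for val in nums:
After iteration 1: val = 5, num_found = 0
After iteration 2: val = 8, num_found = 0
After iteration 3: val = 19, num_found = 0
After iteration 4: val = 23, num_found = 1
After iteration 5: val = 21, num_found = 1
After iteration 6: val = 15, num_found = 1
Loop ends.

Final answer: 1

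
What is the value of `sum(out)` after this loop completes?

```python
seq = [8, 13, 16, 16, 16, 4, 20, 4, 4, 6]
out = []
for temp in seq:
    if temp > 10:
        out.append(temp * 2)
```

Let's trace through this code step by step.

Initialize: seq = [8, 13, 16, 16, 16, 4, 20, 4, 4, 6]
Initialize: out = []
Entering loop: for temp in seq:
After iteration 1: temp = 8, out = []
After iteration 2: temp = 13, out = [26]
After iteration 3: temp = 16, out = [26, 32]
After iteration 4: temp = 16, out = [26, 32, 32]
After iteration 5: temp = 16, out = [26, 32, 32, 32]
After iteration 6: temp = 4, out = [26, 32, 32, 32]
After iteration 7: temp = 20, out = [26, 32, 32, 32, 40]
After iteration 8: temp = 4, out = [26, 32, 32, 32, 40]
After iteration 9: temp = 4, out = [26, 32, 32, 32, 40]
After iteration 10: temp = 6, out = [26, 32, 32, 32, 40]
Loop ends.
sum(out) = 162

Final answer: 162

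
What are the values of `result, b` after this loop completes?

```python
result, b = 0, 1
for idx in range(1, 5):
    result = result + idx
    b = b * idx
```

Let's trace through this code step by step.

Initialize: result = 0
Initialize: b = 1
Entering loop: for idx in range(1, 5):
After iteration 1: idx = 1, result = 1, b = 1
After iteration 2: idx = 2, result = 3, b = 2
After iteration 3: idx = 3, result = 6, b = 6
After iteration 4: idx = 4, result = 10, b = 24
Loop ends.

Final answer: 10, 24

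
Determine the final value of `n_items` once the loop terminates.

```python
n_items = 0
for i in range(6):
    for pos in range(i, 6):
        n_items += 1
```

Let's trace through this code step by step.

Initialize: n_items = 0
Entering loop: for i in range(6):
After iteration 1: i = 0, n_items = 6
After iteration 2: i = 1, n_items = 11
After iteration 3: i = 2, n_items = 15
After iteration 4: i = 3, n_items = 18
After iteration 5: i = 4, n_items = 20
After iteration 6: i = 5, n_items = 21
Loop ends.

Final answer: 21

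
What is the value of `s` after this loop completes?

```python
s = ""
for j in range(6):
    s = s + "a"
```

Let's trace through this code step by step.

Initialize: s = ''
Entering loop: for j in range(6):
After iteration 1: j = 0, s = 'a'
After iteration 2: j = 1, s = 'aa'
After iteration 3: j = 2, s = 'aaa'
After iteration 4: j = 3, s = 'aaaa'
After iteration 5: j = 4, s = 'aaaaa'
After iteration 6: j = 5, s = 'aaaaaa'
Loop ends.

Final answer: 'aaaaaa'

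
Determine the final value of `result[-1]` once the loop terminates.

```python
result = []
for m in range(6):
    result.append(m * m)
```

Let's trace through this code step by step.

Initialize: result = []
Entering loop: for m in range(6):
After iteration 1: m = 0, result = [0]
After iteration 2: m = 1, result = [0, 1]
After iteration 3: m = 2, result = [0, 1, 4]
After iteration 4: m = 3, result = [0, 1, 4, 9]
After iteration 5: m = 4, result = [0, 1, 4, 9, 16]
After iteration 6: m = 5, result = [0, 1, 4, 9, 16, 25]
Loop ends.
result[-1] = 25

Final answer: 25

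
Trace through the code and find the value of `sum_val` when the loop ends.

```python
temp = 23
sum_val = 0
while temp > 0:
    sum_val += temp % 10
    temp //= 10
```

Let's trace through this code step by step.

Initialize: temp = 23
Initialize: sum_val = 0
Entering loop: while temp > 0:
After iteration 1: temp = 2, sum_val = 3
After iteration 2: temp = 0, sum_val = 5
Loop ends.

Final answer: 5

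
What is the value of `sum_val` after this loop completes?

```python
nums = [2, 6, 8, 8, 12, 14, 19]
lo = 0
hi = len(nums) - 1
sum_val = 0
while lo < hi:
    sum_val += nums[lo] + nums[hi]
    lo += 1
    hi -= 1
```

Let's trace through this code step by step.

Initialize: nums = [2, 6, 8, 8, 12, 14, 19]
Initialize: lo = 0
Initialize: hi = 6
Initialize: sum_val = 0
Entering loop: while lo < hi:
After iteration 1: lo = 1, hi = 5, sum_val = 21
After iteration 2: lo = 2, hi = 4, sum_val = 41
After iteration 3: lo = 3, hi = 3, sum_val = 61
Loop ends.

Final answer: 61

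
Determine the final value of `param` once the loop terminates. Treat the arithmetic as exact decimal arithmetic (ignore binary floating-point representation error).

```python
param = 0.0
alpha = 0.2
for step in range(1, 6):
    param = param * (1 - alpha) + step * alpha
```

Let's trace through this code step by step.

Initialize: param = 0.0
Initialize: alpha = 0.2
Entering loop: for step in range(1, 6):
After iteration 1: step = 1, param = 0.2
After iteration 2: step = 2, param = 0.56
After iteration 3: step = 3, param = 1.048
After iteration 4: step = 4, param = 1.6384
After iteration 5: step = 5, param = 2.31072
Loop ends.

Final answer: 2.31072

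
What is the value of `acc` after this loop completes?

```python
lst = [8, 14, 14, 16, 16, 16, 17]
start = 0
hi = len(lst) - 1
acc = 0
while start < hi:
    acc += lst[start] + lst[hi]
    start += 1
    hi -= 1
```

Let's trace through this code step by step.

Initialize: lst = [8, 14, 14, 16, 16, 16, 17]
Initialize: start = 0
Initialize: hi = 6
Initialize: acc = 0
Entering loop: while start < hi:
After iteration 1: start = 1, hi = 5, acc = 25
After iteration 2: start = 2, hi = 4, acc = 55
After iteration 3: start = 3, hi = 3, acc = 85
Loop ends.

Final answer: 85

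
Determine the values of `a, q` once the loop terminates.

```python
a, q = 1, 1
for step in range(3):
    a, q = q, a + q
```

Let's trace through this code step by step.

Initialize: a = 1
Initialize: q = 1
Entering loop: for step in range(3):
After iteration 1: step = 0, a = 1, q = 2
After iteration 2: step = 1, a = 2, q = 3
After iteration 3: step = 2, a = 3, q = 5
Loop ends.

Final answer: 3, 5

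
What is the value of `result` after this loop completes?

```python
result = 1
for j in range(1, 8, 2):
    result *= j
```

Let's trace through this code step by step.

Initialize: result = 1
Entering loop: for j in range(1, 8, 2):
After iteration 1: j = 1, result = 1
After iteration 2: j = 3, result = 3
After iteration 3: j = 5, result = 15
After iteration 4: j = 7, result = 105
Loop ends.

Final answer: 105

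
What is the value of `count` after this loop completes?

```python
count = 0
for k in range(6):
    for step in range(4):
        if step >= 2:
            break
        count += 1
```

Let's trace through this code step by step.

Initialize: count = 0
Entering loop: for k in range(6):
After iteration 1: k = 0, count = 2
After iteration 2: k = 1, count = 4
After iteration 3: k = 2, count = 6
After iteration 4: k = 3, count = 8
After iteration 5: k = 4, count = 10
After iteration 6: k = 5, count = 12
Loop ends.

Final answer: 12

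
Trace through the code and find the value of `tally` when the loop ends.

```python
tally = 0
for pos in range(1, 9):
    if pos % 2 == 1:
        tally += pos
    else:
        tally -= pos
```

Let's trace through this code step by step.

Initialize: tally = 0
Entering loop: for pos in range(1, 9):
After iteration 1: pos = 1, tally = 1
After iteration 2: pos = 2, tally = -1
After iteration 3: pos = 3, tally = 2
After iteration 4: pos = 4, tally = -2
After iteration 5: pos = 5, tally = 3
After iteration 6: pos = 6, tally = -3
After iteration 7: pos = 7, tally = 4
After iteration 8: pos = 8, tally = -4
Loop ends.

Final answer: -4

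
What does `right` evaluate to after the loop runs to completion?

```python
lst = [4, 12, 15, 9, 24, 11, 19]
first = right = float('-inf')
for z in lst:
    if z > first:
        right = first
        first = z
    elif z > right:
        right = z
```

Let's trace through this code step by step.

Initialize: lst = [4, 12, 15, 9, 24, 11, 19]
Initialize: first = -inf
Initialize: right = -inf
Entering loop: for z in lst:
After iteration 1: z = 4, first = 4, right = -inf
After iteration 2: z = 12, first = 12, right = 4
After iteration 3: z = 15, first = 15, right = 12
After iteration 4: z = 9, first = 15, right = 12
After iteration 5: z = 24, first = 24, right = 15
After iteration 6: z = 11, first = 24, right = 15
After iteration 7: z = 19, first = 24, right = 19
Loop ends.

Final answer: 19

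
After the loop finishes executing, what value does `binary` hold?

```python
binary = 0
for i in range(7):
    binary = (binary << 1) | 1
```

Let's trace through this code step by step.

Initialize: binary = 0
Entering loop: for i in range(7):
After iteration 1: i = 0, binary = 1
After iteration 2: i = 1, binary = 3
After iteration 3: i = 2, binary = 7
After iteration 4: i = 3, binary = 15
After iteration 5: i = 4, binary = 31
After iteration 6: i = 5, binary = 63
After iteration 7: i = 6, binary = 127
Loop ends.

Final answer: 127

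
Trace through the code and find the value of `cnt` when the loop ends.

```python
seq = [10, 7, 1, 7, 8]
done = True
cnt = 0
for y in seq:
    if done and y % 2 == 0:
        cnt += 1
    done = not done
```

Let's trace through this code step by step.

Initialize: seq = [10, 7, 1, 7, 8]
Initialize: done = True
Initialize: cnt = 0
Entering loop: for y in seq:
After iteration 1: y = 10, done = False, cnt = 1
After iteration 2: y = 7, done = True, cnt = 1
After iteration 3: y = 1, done = False, cnt = 1
After iteration 4: y = 7, done = True, cnt = 1
After iteration 5: y = 8, done = False, cnt = 2
Loop ends.

Final answer: 2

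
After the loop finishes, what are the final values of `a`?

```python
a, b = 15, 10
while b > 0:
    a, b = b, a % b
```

Let's trace through this code step by step.

Initialize: a = 15
Initialize: b = 10
Entering loop: while b > 0:
After iteration 1: a = 10, b = 5
After iteration 2: a = 5, b = 0
Loop ends.

Final answer: 5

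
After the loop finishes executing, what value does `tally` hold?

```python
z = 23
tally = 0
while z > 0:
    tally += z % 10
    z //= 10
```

Let's trace through this code step by step.

Initialize: z = 23
Initialize: tally = 0
Entering loop: while z > 0:
After iteration 1: z = 2, tally = 3
After iteration 2: z = 0, tally = 5
Loop ends.

Final answer: 5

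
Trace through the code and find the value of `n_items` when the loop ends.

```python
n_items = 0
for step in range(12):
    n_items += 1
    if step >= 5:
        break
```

Let's trace through this code step by step.

Initialize: n_items = 0
Entering loop: for step in range(12):
After iteration 1: step = 0, n_items = 1
After iteration 2: step = 1, n_items = 2
After iteration 3: step = 2, n_items = 3
After iteration 4: step = 3, n_items = 4
After iteration 5: step = 4, n_items = 5
After iteration 6: step = 5, n_items = 6
Loop ends.

Final answer: 6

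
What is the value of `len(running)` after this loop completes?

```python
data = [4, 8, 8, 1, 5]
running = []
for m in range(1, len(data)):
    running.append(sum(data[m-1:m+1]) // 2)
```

Let's trace through this code step by step.

Initialize: data = [4, 8, 8, 1, 5]
Initialize: running = []
Entering loop: for m in range(1, len(data)):
After iteration 1: m = 1, running = [6]
After iteration 2: m = 2, running = [6, 8]
After iteration 3: m = 3, running = [6, 8, 4]
After iteration 4: m = 4, running = [6, 8, 4, 3]
Loop ends.
len(running) = 4

Final answer: 4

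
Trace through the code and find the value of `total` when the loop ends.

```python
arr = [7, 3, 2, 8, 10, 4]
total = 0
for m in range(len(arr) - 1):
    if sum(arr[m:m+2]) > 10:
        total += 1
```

Let's trace through this code step by step.

Initialize: arr = [7, 3, 2, 8, 10, 4]
Initialize: total = 0
Entering loop: for m in range(len(arr) - 1):
After iteration 1: m = 0, total = 0
After iteration 2: m = 1, total = 0
After iteration 3: m = 2, total = 0
After iteration 4: m = 3, total = 1
After iteration 5: m = 4, total = 2
Loop ends.

Final answer: 2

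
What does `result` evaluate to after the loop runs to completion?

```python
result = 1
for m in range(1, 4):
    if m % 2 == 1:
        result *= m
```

Let's trace through this code step by step.

Initialize: result = 1
Entering loop: for m in range(1, 4):
After iteration 1: m = 1, result = 1
After iteration 2: m = 2, result = 1
After iteration 3: m = 3, result = 3
Loop ends.

Final answer: 3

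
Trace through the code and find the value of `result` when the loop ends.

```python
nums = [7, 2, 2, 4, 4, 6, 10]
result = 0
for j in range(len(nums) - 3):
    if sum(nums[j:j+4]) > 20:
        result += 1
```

Let's trace through this code step by step.

Initialize: nums = [7, 2, 2, 4, 4, 6, 10]
Initialize: result = 0
Entering loop: for j in range(len(nums) - 3):
After iteration 1: j = 0, result = 0
After iteration 2: j = 1, result = 0
After iteration 3: j = 2, result = 0
After iteration 4: j = 3, result = 1
Loop ends.

Final answer: 1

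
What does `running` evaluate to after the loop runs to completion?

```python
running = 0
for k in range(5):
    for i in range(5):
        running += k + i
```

Let's trace through this code step by step.

Initialize: running = 0
Entering loop: for k in range(5):
After iteration 1: k = 0, running = 10
After iteration 2: k = 1, running = 25
After iteration 3: k = 2, running = 45
After iteration 4: k = 3, running = 70
After iteration 5: k = 4, running = 100
Loop ends.

Final answer: 100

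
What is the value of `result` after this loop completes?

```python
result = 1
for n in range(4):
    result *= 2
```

Let's trace through this code step by step.

Initialize: result = 1
Entering loop: for n in range(4):
After iteration 1: n = 0, result = 2
After iteration 2: n = 1, result = 4
After iteration 3: n = 2, result = 8
After iteration 4: n = 3, result = 16
Loop ends.

Final answer: 16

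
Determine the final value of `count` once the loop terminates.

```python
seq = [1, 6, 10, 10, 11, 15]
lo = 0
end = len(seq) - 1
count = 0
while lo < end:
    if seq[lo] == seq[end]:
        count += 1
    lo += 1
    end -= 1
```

Let's trace through this code step by step.

Initialize: seq = [1, 6, 10, 10, 11, 15]
Initialize: lo = 0
Initialize: end = 5
Initialize: count = 0
Entering loop: while lo < end:
After iteration 1: lo = 1, end = 4, count = 0
After iteration 2: lo = 2, end = 3, count = 0
After iteration 3: lo = 3, end = 2, count = 1
Loop ends.

Final answer: 1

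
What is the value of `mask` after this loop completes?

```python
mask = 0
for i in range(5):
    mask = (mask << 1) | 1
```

Let's trace through this code step by step.

Initialize: mask = 0
Entering loop: for i in range(5):
After iteration 1: i = 0, mask = 1
After iteration 2: i = 1, mask = 3
After iteration 3: i = 2, mask = 7
After iteration 4: i = 3, mask = 15
After iteration 5: i = 4, mask = 31
Loop ends.

Final answer: 31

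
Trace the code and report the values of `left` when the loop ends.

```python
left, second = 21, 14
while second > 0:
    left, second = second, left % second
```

Let's trace through this code step by step.

Initialize: left = 21
Initialize: second = 14
Entering loop: while second > 0:
After iteration 1: left = 14, second = 7
After iteration 2: left = 7, second = 0
Loop ends.

Final answer: 7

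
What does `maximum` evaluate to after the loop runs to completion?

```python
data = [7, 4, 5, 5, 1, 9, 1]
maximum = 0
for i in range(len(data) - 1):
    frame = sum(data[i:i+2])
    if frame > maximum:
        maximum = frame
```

Let's trace through this code step by step.

Initialize: data = [7, 4, 5, 5, 1, 9, 1]
Initialize: maximum = 0
Entering loop: for i in range(len(data) - 1):
After iteration 1: i = 0, maximum = 11, frame = 11
After iteration 2: i = 1, maximum = 11, frame = 9
After iteration 3: i = 2, maximum = 11, frame = 10
After iteration 4: i = 3, maximum = 11, frame = 6
After iteration 5: i = 4, maximum = 11, frame = 10
After iteration 6: i = 5, maximum = 11, frame = 10
Loop ends.

Final answer: 11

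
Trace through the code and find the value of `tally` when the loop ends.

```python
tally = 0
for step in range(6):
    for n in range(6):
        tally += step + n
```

Let's trace through this code step by step.

Initialize: tally = 0
Entering loop: for step in range(6):
After iteration 1: step = 0, tally = 15
After iteration 2: step = 1, tally = 36
After iteration 3: step = 2, tally = 63
After iteration 4: step = 3, tally = 96
After iteration 5: step = 4, tally = 135
After iteration 6: step = 5, tally = 180
Loop ends.

Final answer: 180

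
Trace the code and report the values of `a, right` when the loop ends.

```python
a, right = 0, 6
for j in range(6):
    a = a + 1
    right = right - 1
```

Let's trace through this code step by step.

Initialize: a = 0
Initialize: right = 6
Entering loop: for j in range(6):
After iteration 1: j = 0, a = 1, right = 5
After iteration 2: j = 1, a = 2, right = 4
After iteration 3: j = 2, a = 3, right = 3
After iteration 4: j = 3, a = 4, right = 2
After iteration 5: j = 4, a = 5, right = 1
After iteration 6: j = 5, a = 6, right = 0
Loop ends.

Final answer: 6, 0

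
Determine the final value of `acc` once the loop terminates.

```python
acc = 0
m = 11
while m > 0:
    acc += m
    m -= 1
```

Let's trace through this code step by step.

Initialize: acc = 0
Initialize: m = 11
Entering loop: while m > 0:
After iteration 1: acc = 11, m = 10
After iteration 2: acc = 21, m = 9
After iteration 3: acc = 30, m = 8
After iteration 4: acc = 38, m = 7
After iteration 5: acc = 45, m = 6
After iteration 6: acc = 51, m = 5
After iteration 7: acc = 56, m = 4
After iteration 8: acc = 60, m = 3
After iteration 9: acc = 63, m = 2
After iteration 10: acc = 65, m = 1
After iteration 11: acc = 66, m = 0
Loop ends.

Final answer: 66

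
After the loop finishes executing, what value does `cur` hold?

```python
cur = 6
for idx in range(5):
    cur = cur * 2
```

Let's trace through this code step by step.

Initialize: cur = 6
Entering loop: for idx in range(5):
After iteration 1: idx = 0, cur = 12
After iteration 2: idx = 1, cur = 24
After iteration 3: idx = 2, cur = 48
After iteration 4: idx = 3, cur = 96
After iteration 5: idx = 4, cur = 192
Loop ends.

Final answer: 192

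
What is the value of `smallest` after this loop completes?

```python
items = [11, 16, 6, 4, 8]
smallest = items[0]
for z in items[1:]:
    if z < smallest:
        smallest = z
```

Let's trace through this code step by step.

Initialize: items = [11, 16, 6, 4, 8]
Initialize: smallest = 11
Entering loop: for z in items[1:]:
After iteration 1: z = 16, smallest = 11
After iteration 2: z = 6, smallest = 6
After iteration 3: z = 4, smallest = 4
After iteration 4: z = 8, smallest = 4
Loop ends.

Final answer: 4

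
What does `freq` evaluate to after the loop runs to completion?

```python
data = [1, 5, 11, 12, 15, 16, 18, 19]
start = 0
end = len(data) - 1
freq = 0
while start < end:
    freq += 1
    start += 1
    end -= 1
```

Let's trace through this code step by step.

Initialize: data = [1, 5, 11, 12, 15, 16, 18, 19]
Initialize: start = 0
Initialize: end = 7
Initialize: freq = 0
Entering loop: while start < end:
After iteration 1: start = 1, end = 6, freq = 1
After iteration 2: start = 2, end = 5, freq = 2
After iteration 3: start = 3, end = 4, freq = 3
After iteration 4: start = 4, end = 3, freq = 4
Loop ends.

Final answer: 4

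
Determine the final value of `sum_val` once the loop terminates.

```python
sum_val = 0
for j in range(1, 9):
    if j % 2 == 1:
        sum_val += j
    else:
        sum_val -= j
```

Let's trace through this code step by step.

Initialize: sum_val = 0
Entering loop: for j in range(1, 9):
After iteration 1: j = 1, sum_val = 1
After iteration 2: j = 2, sum_val = -1
After iteration 3: j = 3, sum_val = 2
After iteration 4: j = 4, sum_val = -2
After iteration 5: j = 5, sum_val = 3
After iteration 6: j = 6, sum_val = -3
After iteration 7: j = 7, sum_val = 4
After iteration 8: j = 8, sum_val = -4
Loop ends.

Final answer: -4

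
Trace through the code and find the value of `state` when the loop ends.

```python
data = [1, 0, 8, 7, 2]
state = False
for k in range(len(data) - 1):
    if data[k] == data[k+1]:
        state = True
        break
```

Let's trace through this code step by step.

Initialize: data = [1, 0, 8, 7, 2]
Initialize: state = False
Entering loop: for k in range(len(data) - 1):
After iteration 1: k = 0, state = False
After iteration 2: k = 1, state = False
After iteration 3: k = 2, state = False
After iteration 4: k = 3, state = False
Loop ends.

Final answer: False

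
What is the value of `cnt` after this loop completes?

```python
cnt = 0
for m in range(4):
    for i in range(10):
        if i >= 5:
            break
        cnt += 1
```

Let's trace through this code step by step.

Initialize: cnt = 0
Entering loop: for m in range(4):
After iteration 1: m = 0, cnt = 5
After iteration 2: m = 1, cnt = 10
After iteration 3: m = 2, cnt = 15
After iteration 4: m = 3, cnt = 20
Loop ends.

Final answer: 20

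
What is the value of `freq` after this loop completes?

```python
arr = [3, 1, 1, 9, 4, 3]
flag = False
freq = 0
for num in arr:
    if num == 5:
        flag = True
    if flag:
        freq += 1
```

Let's trace through this code step by step.

Initialize: arr = [3, 1, 1, 9, 4, 3]
Initialize: flag = False
Initialize: freq = 0
Entering loop: for num in arr:
After iteration 1: num = 3, freq = 0
After iteration 2: num = 1, freq = 0
After iteration 3: num = 1, freq = 0
After iteration 4: num = 9, freq = 0
After iteration 5: num = 4, freq = 0
After iteration 6: num = 3, freq = 0
Loop ends.

Final answer: 0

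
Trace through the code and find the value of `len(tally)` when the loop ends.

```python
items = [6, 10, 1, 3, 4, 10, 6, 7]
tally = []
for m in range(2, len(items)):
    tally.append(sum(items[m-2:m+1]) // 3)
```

Let's trace through this code step by step.

Initialize: items = [6, 10, 1, 3, 4, 10, 6, 7]
Initialize: tally = []
Entering loop: for m in range(2, len(items)):
After iteration 1: m = 2, tally = [5]
After iteration 2: m = 3, tally = [5, 4]
After iteration 3: m = 4, tally = [5, 4, 2]
After iteration 4: m = 5, tally = [5, 4, 2, 5]
After iteration 5: m = 6, tally = [5, 4, 2, 5, 6]
After iteration 6: m = 7, tally = [5, 4, 2, 5, 6, 7]
Loop ends.
len(tally) = 6

Final answer: 6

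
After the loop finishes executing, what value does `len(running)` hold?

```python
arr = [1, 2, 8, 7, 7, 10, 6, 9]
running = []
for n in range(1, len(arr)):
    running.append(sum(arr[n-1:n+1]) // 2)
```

Let's trace through this code step by step.

Initialize: arr = [1, 2, 8, 7, 7, 10, 6, 9]
Initialize: running = []
Entering loop: for n in range(1, len(arr)):
After iteration 1: n = 1, running = [1]
After iteration 2: n = 2, running = [1, 5]
After iteration 3: n = 3, running = [1, 5, 7]
After iteration 4: n = 4, running = [1, 5, 7, 7]
After iteration 5: n = 5, running = [1, 5, 7, 7, 8]
After iteration 6: n = 6, running = [1, 5, 7, 7, 8, 8]
After iteration 7: n = 7, running = [1, 5, 7, 7, 8, 8, 7]
Loop ends.
len(running) = 7

Final answer: 7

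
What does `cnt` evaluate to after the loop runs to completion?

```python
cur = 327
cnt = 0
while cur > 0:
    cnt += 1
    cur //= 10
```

Let's trace through this code step by step.

Initialize: cur = 327
Initialize: cnt = 0
Entering loop: while cur > 0:
After iteration 1: cur = 32, cnt = 1
After iteration 2: cur = 3, cnt = 2
After iteration 3: cur = 0, cnt = 3
Loop ends.

Final answer: 3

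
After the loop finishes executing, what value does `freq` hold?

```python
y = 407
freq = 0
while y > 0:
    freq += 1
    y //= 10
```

Let's trace through this code step by step.

Initialize: y = 407
Initialize: freq = 0
Entering loop: while y > 0:
After iteration 1: y = 40, freq = 1
After iteration 2: y = 4, freq = 2
After iteration 3: y = 0, freq = 3
Loop ends.

Final answer: 3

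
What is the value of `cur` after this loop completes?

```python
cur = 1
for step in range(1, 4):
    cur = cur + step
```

Let's trace through this code step by step.

Initialize: cur = 1
Entering loop: for step in range(1, 4):
After iteration 1: step = 1, cur = 2
After iteration 2: step = 2, cur = 4
After iteration 3: step = 3, cur = 7
Loop ends.

Final answer: 7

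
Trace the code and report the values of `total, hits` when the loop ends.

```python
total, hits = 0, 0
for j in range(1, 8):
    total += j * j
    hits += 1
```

Let's trace through this code step by step.

Initialize: total = 0
Initialize: hits = 0
Entering loop: for j in range(1, 8):
After iteration 1: j = 1, total = 1, hits = 1
After iteration 2: j = 2, total = 5, hits = 2
After iteration 3: j = 3, total = 14, hits = 3
After iteration 4: j = 4, total = 30, hits = 4
After iteration 5: j = 5, total = 55, hits = 5
After iteration 6: j = 6, total = 91, hits = 6
After iteration 7: j = 7, total = 140, hits = 7
Loop ends.

Final answer: 140, 7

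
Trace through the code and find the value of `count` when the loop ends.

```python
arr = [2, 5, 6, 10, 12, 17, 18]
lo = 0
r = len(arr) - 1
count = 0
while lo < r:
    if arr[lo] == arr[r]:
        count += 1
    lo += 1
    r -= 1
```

Let's trace through this code step by step.

Initialize: arr = [2, 5, 6, 10, 12, 17, 18]
Initialize: lo = 0
Initialize: r = 6
Initialize: count = 0
Entering loop: while lo < r:
After iteration 1: lo = 1, r = 5, count = 0
After iteration 2: lo = 2, r = 4, count = 0
After iteration 3: lo = 3, r = 3, count = 0
Loop ends.

Final answer: 0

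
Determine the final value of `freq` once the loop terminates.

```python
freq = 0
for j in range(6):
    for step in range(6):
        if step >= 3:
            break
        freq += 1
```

Let's trace through this code step by step.

Initialize: freq = 0
Entering loop: for j in range(6):
After iteration 1: j = 0, freq = 3
After iteration 2: j = 1, freq = 6
After iteration 3: j = 2, freq = 9
After iteration 4: j = 3, freq = 12
After iteration 5: j = 4, freq = 15
After iteration 6: j = 5, freq = 18
Loop ends.

Final answer: 18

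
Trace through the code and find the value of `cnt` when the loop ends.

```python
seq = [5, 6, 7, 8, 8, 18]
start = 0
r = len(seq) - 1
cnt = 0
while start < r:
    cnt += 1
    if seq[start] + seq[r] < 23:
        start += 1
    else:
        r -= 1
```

Let's trace through this code step by step.

Initialize: seq = [5, 6, 7, 8, 8, 18]
Initialize: start = 0
Initialize: r = 5
Initialize: cnt = 0
Entering loop: while start < r:
After iteration 1: start = 0, r = 4, cnt = 1
After iteration 2: start = 1, r = 4, cnt = 2
After iteration 3: start = 2, r = 4, cnt = 3
After iteration 4: start = 3, r = 4, cnt = 4
After iteration 5: start = 4, r = 4, cnt = 5
Loop ends.

Final answer: 5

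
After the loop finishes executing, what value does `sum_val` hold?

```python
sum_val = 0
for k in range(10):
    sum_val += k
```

Let's trace through this code step by step.

Initialize: sum_val = 0
Entering loop: for k in range(10):
After iteration 1: k = 0, sum_val = 0
After iteration 2: k = 1, sum_val = 1
After iteration 3: k = 2, sum_val = 3
After iteration 4: k = 3, sum_val = 6
After iteration 5: k = 4, sum_val = 10
After iteration 6: k = 5, sum_val = 15
After iteration 7: k = 6, sum_val = 21
After iteration 8: k = 7, sum_val = 28
After iteration 9: k = 8, sum_val = 36
After iteration 10: k = 9, sum_val = 45
Loop ends.

Final answer: 45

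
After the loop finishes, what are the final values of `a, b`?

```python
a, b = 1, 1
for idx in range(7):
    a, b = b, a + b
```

Let's trace through this code step by step.

Initialize: a = 1
Initialize: b = 1
Entering loop: for idx in range(7):
After iteration 1: idx = 0, a = 1, b = 2
After iteration 2: idx = 1, a = 2, b = 3
After iteration 3: idx = 2, a = 3, b = 5
After iteration 4: idx = 3, a = 5, b = 8
After iteration 5: idx = 4, a = 8, b = 13
After iteration 6: idx = 5, a = 13, b = 21
After iteration 7: idx = 6, a = 21, b = 34
Loop ends.

Final answer: 21, 34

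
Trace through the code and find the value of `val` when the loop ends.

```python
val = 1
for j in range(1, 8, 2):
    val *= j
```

Let's trace through this code step by step.

Initialize: val = 1
Entering loop: for j in range(1, 8, 2):
After iteration 1: j = 1, val = 1
After iteration 2: j = 3, val = 3
After iteration 3: j = 5, val = 15
After iteration 4: j = 7, val = 105
Loop ends.

Final answer: 105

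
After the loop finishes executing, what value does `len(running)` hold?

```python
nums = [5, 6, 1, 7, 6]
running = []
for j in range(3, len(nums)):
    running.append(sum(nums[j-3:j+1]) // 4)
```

Let's trace through this code step by step.

Initialize: nums = [5, 6, 1, 7, 6]
Initialize: running = []
Entering loop: for j in range(3, len(nums)):
After iteration 1: j = 3, running = [4]
After iteration 2: j = 4, running = [4, 5]
Loop ends.
len(running) = 2

Final answer: 2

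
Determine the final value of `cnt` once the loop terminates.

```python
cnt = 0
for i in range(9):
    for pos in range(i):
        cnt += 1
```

Let's trace through this code step by step.

Initialize: cnt = 0
Entering loop: for i in range(9):
After iteration 1: i = 0, cnt = 0
After iteration 2: i = 1, cnt = 1, pos = 0
After iteration 3: i = 2, cnt = 3, pos = 1
After iteration 4: i = 3, cnt = 6, pos = 2
After iteration 5: i = 4, cnt = 10, pos = 3
After iteration 6: i = 5, cnt = 15, pos = 4
After iteration 7: i = 6, cnt = 21, pos = 5
After iteration 8: i = 7, cnt = 28, pos = 6
After iteration 9: i = 8, cnt = 36, pos = 7
Loop ends.

Final answer: 36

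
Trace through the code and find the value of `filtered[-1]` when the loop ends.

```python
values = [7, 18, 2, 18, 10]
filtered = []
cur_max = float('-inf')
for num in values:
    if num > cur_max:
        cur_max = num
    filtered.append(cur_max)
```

Let's trace through this code step by step.

Initialize: values = [7, 18, 2, 18, 10]
Initialize: filtered = []
Initialize: cur_max = -inf
Entering loop: for num in values:
After iteration 1: num = 7, filtered = [7], cur_max = 7
After iteration 2: num = 18, filtered = [7, 18], cur_max = 18
After iteration 3: num = 2, filtered = [7, 18, 18], cur_max = 18
After iteration 4: num = 18, filtered = [7, 18, 18, 18], cur_max = 18
After iteration 5: num = 10, filtered = [7, 18, 18, 18, 18], cur_max = 18
Loop ends.
filtered[-1] = 18

Final answer: 18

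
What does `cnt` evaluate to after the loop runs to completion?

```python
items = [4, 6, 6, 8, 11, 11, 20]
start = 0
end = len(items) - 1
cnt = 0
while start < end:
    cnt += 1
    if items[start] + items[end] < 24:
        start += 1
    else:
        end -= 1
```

Let's trace through this code step by step.

Initialize: items = [4, 6, 6, 8, 11, 11, 20]
Initialize: start = 0
Initialize: end = 6
Initialize: cnt = 0
Entering loop: while start < end:
After iteration 1: start = 0, end = 5, cnt = 1
After iteration 2: start = 1, end = 5, cnt = 2
After iteration 3: start = 2, end = 5, cnt = 3
After iteration 4: start = 3, end = 5, cnt = 4
After iteration 5: start = 4, end = 5, cnt = 5
After iteration 6: start = 5, end = 5, cnt = 6
Loop ends.

Final answer: 6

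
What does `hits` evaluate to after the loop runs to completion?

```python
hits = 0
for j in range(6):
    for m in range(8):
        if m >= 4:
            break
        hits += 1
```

Let's trace through this code step by step.

Initialize: hits = 0
Entering loop: for j in range(6):
After iteration 1: j = 0, hits = 4
After iteration 2: j = 1, hits = 8
After iteration 3: j = 2, hits = 12
After iteration 4: j = 3, hits = 16
After iteration 5: j = 4, hits = 20
After iteration 6: j = 5, hits = 24
Loop ends.

Final answer: 24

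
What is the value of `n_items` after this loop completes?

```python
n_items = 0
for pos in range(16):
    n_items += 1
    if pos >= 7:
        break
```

Let's trace through this code step by step.

Initialize: n_items = 0
Entering loop: for pos in range(16):
After iteration 1: pos = 0, n_items = 1
After iteration 2: pos = 1, n_items = 2
After iteration 3: pos = 2, n_items = 3
After iteration 4: pos = 3, n_items = 4
After iteration 5: pos = 4, n_items = 5
After iteration 6: pos = 5, n_items = 6
After iteration 7: pos = 6, n_items = 7
After iteration 8: pos = 7, n_items = 8
Loop ends.

Final answer: 8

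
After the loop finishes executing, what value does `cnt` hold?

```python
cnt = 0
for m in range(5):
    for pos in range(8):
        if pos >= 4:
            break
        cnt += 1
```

Let's trace through this code step by step.

Initialize: cnt = 0
Entering loop: for m in range(5):
After iteration 1: m = 0, cnt = 4
After iteration 2: m = 1, cnt = 8
After iteration 3: m = 2, cnt = 12
After iteration 4: m = 3, cnt = 16
After iteration 5: m = 4, cnt = 20
Loop ends.

Final answer: 20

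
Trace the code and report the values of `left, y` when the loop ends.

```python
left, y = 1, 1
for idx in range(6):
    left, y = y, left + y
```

Let's trace through this code step by step.

Initialize: left = 1
Initialize: y = 1
Entering loop: for idx in range(6):
After iteration 1: idx = 0, left = 1, y = 2
After iteration 2: idx = 1, left = 2, y = 3
After iteration 3: idx = 2, left = 3, y = 5
After iteration 4: idx = 3, left = 5, y = 8
After iteration 5: idx = 4, left = 8, y = 13
After iteration 6: idx = 5, left = 13, y = 21
Loop ends.

Final answer: 13, 21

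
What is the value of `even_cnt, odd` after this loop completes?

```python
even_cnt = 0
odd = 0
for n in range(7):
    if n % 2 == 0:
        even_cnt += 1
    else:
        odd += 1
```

Let's trace through this code step by step.

Initialize: even_cnt = 0
Initialize: odd = 0
Entering loop: for n in range(7):
After iteration 1: n = 0, even_cnt = 1, odd = 0
After iteration 2: n = 1, even_cnt = 1, odd = 1
After iteration 3: n = 2, even_cnt = 2, odd = 1
After iteration 4: n = 3, even_cnt = 2, odd = 2
After iteration 5: n = 4, even_cnt = 3, odd = 2
After iteration 6: n = 5, even_cnt = 3, odd = 3
After iteration 7: n = 6, even_cnt = 4, odd = 3
Loop ends.

Final answer: 4, 3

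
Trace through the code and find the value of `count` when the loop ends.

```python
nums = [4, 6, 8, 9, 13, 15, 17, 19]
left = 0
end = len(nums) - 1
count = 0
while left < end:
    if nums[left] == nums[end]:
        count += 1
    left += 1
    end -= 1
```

Let's trace through this code step by step.

Initialize: nums = [4, 6, 8, 9, 13, 15, 17, 19]
Initialize: left = 0
Initialize: end = 7
Initialize: count = 0
Entering loop: while left < end:
After iteration 1: left = 1, end = 6, count = 0
After iteration 2: left = 2, end = 5, count = 0
After iteration 3: left = 3, end = 4, count = 0
After iteration 4: left = 4, end = 3, count = 0
Loop ends.

Final answer: 0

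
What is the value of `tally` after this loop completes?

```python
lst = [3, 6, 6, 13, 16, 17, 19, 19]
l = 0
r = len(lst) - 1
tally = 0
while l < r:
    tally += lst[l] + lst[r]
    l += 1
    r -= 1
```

Let's trace through this code step by step.

Initialize: lst = [3, 6, 6, 13, 16, 17, 19, 19]
Initialize: l = 0
Initialize: r = 7
Initialize: tally = 0
Entering loop: while l < r:
After iteration 1: l = 1, r = 6, tally = 22
After iteration 2: l = 2, r = 5, tally = 47
After iteration 3: l = 3, r = 4, tally = 70
After iteration 4: l = 4, r = 3, tally = 99
Loop ends.

Final answer: 99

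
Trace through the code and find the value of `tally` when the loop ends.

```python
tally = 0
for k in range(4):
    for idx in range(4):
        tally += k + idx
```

Let's trace through this code step by step.

Initialize: tally = 0
Entering loop: for k in range(4):
After iteration 1: k = 0, tally = 6
After iteration 2: k = 1, tally = 16
After iteration 3: k = 2, tally = 30
After iteration 4: k = 3, tally = 48
Loop ends.

Final answer: 48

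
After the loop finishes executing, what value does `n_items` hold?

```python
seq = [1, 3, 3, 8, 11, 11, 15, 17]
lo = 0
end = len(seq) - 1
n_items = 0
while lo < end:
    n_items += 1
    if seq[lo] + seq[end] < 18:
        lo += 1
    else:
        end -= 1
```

Let's trace through this code step by step.

Initialize: seq = [1, 3, 3, 8, 11, 11, 15, 17]
Initialize: lo = 0
Initialize: end = 7
Initialize: n_items = 0
Entering loop: while lo < end:
After iteration 1: lo = 0, end = 6, n_items = 1
After iteration 2: lo = 1, end = 6, n_items = 2
After iteration 3: lo = 1, end = 5, n_items = 3
After iteration 4: lo = 2, end = 5, n_items = 4
After iteration 5: lo = 3, end = 5, n_items = 5
After iteration 6: lo = 3, end = 4, n_items = 6
After iteration 7: lo = 3, end = 3, n_items = 7
Loop ends.

Final answer: 7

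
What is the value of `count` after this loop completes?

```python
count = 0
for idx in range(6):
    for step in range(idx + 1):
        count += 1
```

Let's trace through this code step by step.

Initialize: count = 0
Entering loop: for idx in range(6):
After iteration 1: idx = 0, count = 1, step = 0
After iteration 2: idx = 1, count = 3, step = 1
After iteration 3: idx = 2, count = 6, step = 2
After iteration 4: idx = 3, count = 10, step = 3
After iteration 5: idx = 4, count = 15, step = 4
After iteration 6: idx = 5, count = 21, step = 5
Loop ends.

Final answer: 21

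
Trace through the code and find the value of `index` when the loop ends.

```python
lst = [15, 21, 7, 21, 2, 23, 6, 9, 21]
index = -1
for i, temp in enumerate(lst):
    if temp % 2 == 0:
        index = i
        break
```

Let's trace through this code step by step.

Initialize: lst = [15, 21, 7, 21, 2, 23, 6, 9, 21]
Initialize: index = -1
Entering loop: for i, temp in enumerate(lst):
After iteration 1: i = 0, temp = 15, index = -1
After iteration 2: i = 1, temp = 21, index = -1
After iteration 3: i = 2, temp = 7, index = -1
After iteration 4: i = 3, temp = 21, index = -1
After iteration 5: i = 4, temp = 2, index = 4
Loop ends.

Final answer: 4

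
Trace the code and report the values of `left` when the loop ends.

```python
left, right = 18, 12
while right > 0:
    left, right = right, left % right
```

Let's trace through this code step by step.

Initialize: left = 18
Initialize: right = 12
Entering loop: while right > 0:
After iteration 1: left = 12, right = 6
After iteration 2: left = 6, right = 0
Loop ends.

Final answer: 6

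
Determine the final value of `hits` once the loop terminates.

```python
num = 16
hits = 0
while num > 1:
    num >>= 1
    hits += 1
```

Let's trace through this code step by step.

Initialize: num = 16
Initialize: hits = 0
Entering loop: while num > 1:
After iteration 1: num = 8, hits = 1
After iteration 2: num = 4, hits = 2
After iteration 3: num = 2, hits = 3
After iteration 4: num = 1, hits = 4
Loop ends.

Final answer: 4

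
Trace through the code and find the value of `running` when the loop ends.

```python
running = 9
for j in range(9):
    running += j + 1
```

Let's trace through this code step by step.

Initialize: running = 9
Entering loop: for j in range(9):
After iteration 1: j = 0, running = 10
After iteration 2: j = 1, running = 12
After iteration 3: j = 2, running = 15
After iteration 4: j = 3, running = 19
After iteration 5: j = 4, running = 24
After iteration 6: j = 5, running = 30
After iteration 7: j = 6, running = 37
After iteration 8: j = 7, running = 45
After iteration 9: j = 8, running = 54
Loop ends.

Final answer: 54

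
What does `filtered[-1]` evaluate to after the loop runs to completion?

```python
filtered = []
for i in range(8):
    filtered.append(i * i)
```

Let's trace through this code step by step.

Initialize: filtered = []
Entering loop: for i in range(8):
After iteration 1: i = 0, filtered = [0]
After iteration 2: i = 1, filtered = [0, 1]
After iteration 3: i = 2, filtered = [0, 1, 4]
After iteration 4: i = 3, filtered = [0, 1, 4, 9]
After iteration 5: i = 4, filtered = [0, 1, 4, 9, 16]
After iteration 6: i = 5, filtered = [0, 1, 4, 9, 16, 25]
After iteration 7: i = 6, filtered = [0, 1, 4, 9, 16, 25, 36]
After iteration 8: i = 7, filtered = [0, 1, 4, 9, 16, 25, 36, 49]
Loop ends.
filtered[-1] = 49

Final answer: 49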